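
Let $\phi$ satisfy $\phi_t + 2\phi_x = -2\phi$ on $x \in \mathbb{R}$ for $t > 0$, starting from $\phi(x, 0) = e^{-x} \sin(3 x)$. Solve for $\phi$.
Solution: Substitute $\phi = e^{-x}u$.
Then $\phi_x = e^{-x}(u_x - u)$, $\phi_t = e^{-x}u_t$; substituting and dividing by $e^{-x}$, the lower-order terms cancel: $u_t + 2u_x = 0$ (standard advection equation).
Data for $u$: $u(x,0) = e^{x}\phi(x,0) = \sin(3 x)$.
By characteristics ($dx/dt = 2$), $u(x,t) = f(x - 2t)$ with $f = u( \cdot , 0)$.
So $u(x,t) = - \sin(6 t - 3 x)$, and $\phi(x,t) = e^{-x}u(x,t)$.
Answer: $\phi(x, t) = - e^{-x} \sin(6 t - 3 x)$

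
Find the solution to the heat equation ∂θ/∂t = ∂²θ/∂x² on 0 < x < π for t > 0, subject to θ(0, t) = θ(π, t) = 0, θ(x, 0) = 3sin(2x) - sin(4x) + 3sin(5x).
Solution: Using separation of variables θ = X(x)G(t):
Eigenfunctions: sin(nx), n = 1, 2, 3, ...
General solution: θ(x, t) = Σ c_n sin(nx) exp(-n² t)
Matching θ(x,0) = 3sin(2x) - sin(4x) + 3sin(5x) term by term: c_2=3, c_4=-1, c_5=3.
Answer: θ(x, t) = 3exp(-4t)sin(2x) - exp(-16t)sin(4x) + 3exp(-25t)sin(5x)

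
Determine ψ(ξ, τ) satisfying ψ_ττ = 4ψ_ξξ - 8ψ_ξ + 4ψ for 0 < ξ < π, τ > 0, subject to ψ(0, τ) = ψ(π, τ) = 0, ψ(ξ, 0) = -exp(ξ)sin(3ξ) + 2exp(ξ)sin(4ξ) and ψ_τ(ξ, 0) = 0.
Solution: Substitute ψ = exp(ξ)u, i.e. u = exp(-ξ)ψ.
By the product rule, ψ_ξ = exp(ξ)(u_ξ + u), ψ_ξξ = exp(ξ)(u_ξξ + 2u_ξ + u), ψ_ττ = exp(ξ)u_ττ.
Substituting into the PDE and dividing by exp(ξ): u_ττ = 4(u_ξξ + 2u_ξ + u) - 8(u_ξ + u) + 4u.
The lower-order terms cancel, leaving the standard wave equation u_ττ = 4u_ξξ.
Initial data for u: u(ξ,0) = exp(-ξ)ψ(ξ,0) = -sin(3ξ) + 2sin(4ξ); u_τ(ξ,0) = exp(-ξ)ψ_τ(ξ,0) = 0. The boundary conditions carry over: u(0,τ) = u(π,τ) = 0.
Solve for u:
  Using separation of variables u = X(ξ)T(τ):
  Eigenfunctions: sin(nξ), n = 1, 2, 3, ...
  General solution: u(ξ, τ) = Σ [A_n cos(2n τ) + B_n sin(2n τ)] sin(nξ)
  From u(ξ,0) = -sin(3ξ) + 2sin(4ξ): A_3=-1, A_4=2. From u_τ(ξ,0) = 0: all B_n = 0.
Hence u(ξ,τ) = -sin(3ξ)cos(6τ) + 2sin(4ξ)cos(8τ).
Transform back: ψ(ξ,τ) = exp(ξ)u(ξ,τ).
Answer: ψ(ξ, τ) = -exp(ξ)sin(3ξ)cos(6τ) + 2exp(ξ)sin(4ξ)cos(8τ)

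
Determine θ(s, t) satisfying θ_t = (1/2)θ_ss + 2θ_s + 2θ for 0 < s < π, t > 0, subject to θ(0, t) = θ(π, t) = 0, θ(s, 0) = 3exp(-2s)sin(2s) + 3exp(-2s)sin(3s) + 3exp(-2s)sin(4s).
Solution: Substitute θ = exp(-2s)u, i.e. u = exp(2s)θ.
By the product rule, θ_s = exp(-2s)(u_s - 2u), θ_ss = exp(-2s)(u_ss - 4u_s + 4u), θ_t = exp(-2s)u_t.
Substituting into the PDE and dividing by exp(-2s): u_t = (1/2)(u_ss - 4u_s + 4u) + 2(u_s - 2u) + 2u.
The lower-order terms cancel, leaving the standard heat equation u_t = (1/2)u_ss.
Initial data for u: u(s,0) = exp(2s)θ(s,0) = 3sin(2s) + 3sin(3s) + 3sin(4s). The boundary conditions carry over: u(0,t) = u(π,t) = 0.
Solve for u:
  Using separation of variables u = X(s)G(t):
  Eigenfunctions: sin(ns), n = 1, 2, 3, ...
  General solution: u(s, t) = Σ c_n sin(ns) exp(-n² t/2)
  Matching u(s,0) = 3sin(2s) + 3sin(3s) + 3sin(4s) term by term: c_2=3, c_3=3, c_4=3.
Hence u(s,t) = 3exp(-2t)sin(2s) + 3exp(-8t)sin(4s) + 3exp(-9t/2)sin(3s).
Transform back: θ(s,t) = exp(-2s)u(s,t).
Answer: θ(s, t) = 3exp(-2s)exp(-2t)sin(2s) + 3exp(-2s)exp(-8t)sin(4s) + 3exp(-2s)exp(-9t/2)sin(3s)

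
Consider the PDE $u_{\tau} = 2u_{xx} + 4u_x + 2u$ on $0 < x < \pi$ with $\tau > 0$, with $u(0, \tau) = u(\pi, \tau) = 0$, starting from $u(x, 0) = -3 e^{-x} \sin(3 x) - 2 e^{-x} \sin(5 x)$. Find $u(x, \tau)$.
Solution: Substitute $u = e^{-x}w$, i.e. $w = e^{x}u$.
By the product rule, $u_x = e^{-x}(w_x - w)$, $u_{xx} = e^{-x}(w_{xx} - 2w_x + w)$, $u_{\tau} = e^{-x}w_{\tau}$.
Substituting into the PDE and dividing by $e^{-x}$: $w_{\tau} = 2(w_{xx} - 2w_x + w) + 4(w_x - w) + 2w$.
The lower-order terms cancel, leaving the standard heat equation $w_{\tau} = 2w_{xx}$.
Initial data for $w$: $w(x,0) = e^{x}u(x,0) = -3 \sin(3 x) - 2 \sin(5 x)$. The boundary conditions carry over: $w(0,\tau) = w(\pi,\tau) = 0$.
Solve for $w$:
  Using separation of variables $w = X(x)T(\tau)$:
  Eigenfunctions: $\sin(nx)$, $n = 1, 2, 3, \ldots$
  General solution: $w(x, \tau) = \sum c_n \sin(nx) e^{-2n^2 \tau}$
  Matching $w(x,0) = -3 \sin(3 x) - 2 \sin(5 x)$ term by term: $c_3=-3, c_5=-2$.
Hence $w(x,\tau) = -3 e^{-18 \tau} \sin(3 x) - 2 e^{-50 \tau} \sin(5 x)$.
Transform back: $u(x,\tau) = e^{-x}w(x,\tau)$.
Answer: $u(x, \tau) = -3 e^{-18 \tau} e^{-x} \sin(3 x) - 2 e^{-50 \tau} e^{-x} \sin(5 x)$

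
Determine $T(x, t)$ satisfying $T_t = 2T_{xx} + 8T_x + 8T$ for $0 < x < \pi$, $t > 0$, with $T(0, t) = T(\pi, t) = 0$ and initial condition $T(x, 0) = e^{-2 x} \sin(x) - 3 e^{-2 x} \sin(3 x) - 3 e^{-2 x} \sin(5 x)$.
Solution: Substitute $T = e^{-2x}u$, i.e. $u = e^{2x}T$.
By the product rule, $T_x = e^{-2x}(u_x - 2u)$, $T_{xx} = e^{-2x}(u_{xx} - 4u_x + 4u)$, $T_t = e^{-2x}u_t$.
Substituting into the PDE and dividing by $e^{-2x}$: $u_t = 2(u_{xx} - 4u_x + 4u) + 8(u_x - 2u) + 8u$.
The lower-order terms cancel, leaving the standard heat equation $u_t = 2u_{xx}$.
Initial data for $u$: $u(x,0) = e^{2x}T(x,0) = \sin(x) - 3 \sin(3 x) - 3 \sin(5 x)$. The boundary conditions carry over: $u(0,t) = u(\pi,t) = 0$.
Solve for $u$:
  Using separation of variables $u = X(x)G(t)$:
  Eigenfunctions: $\sin(nx)$, $n = 1, 2, 3, \ldots$
  General solution: $u(x, t) = \sum c_n \sin(nx) e^{-2n^2 t}$
  Matching $u(x,0) = \sin(x) - 3 \sin(3 x) - 3 \sin(5 x)$ term by term: $c_1=1, c_3=-3, c_5=-3$.
Hence $u(x,t) = e^{-2 t} \sin(x) - 3 e^{-18 t} \sin(3 x) - 3 e^{-50 t} \sin(5 x)$.
Transform back: $T(x,t) = e^{-2x}u(x,t)$.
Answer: $T(x, t) = e^{-2 t} e^{-2 x} \sin(x) - 3 e^{-18 t} e^{-2 x} \sin(3 x) - 3 e^{-50 t} e^{-2 x} \sin(5 x)$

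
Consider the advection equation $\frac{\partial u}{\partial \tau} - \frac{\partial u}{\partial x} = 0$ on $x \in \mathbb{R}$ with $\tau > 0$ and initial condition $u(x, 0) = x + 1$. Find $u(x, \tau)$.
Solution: By characteristics ($dx/d\tau = -1$), $u(x,\tau) = f(x + \tau)$ with $f = u( \cdot , 0)$.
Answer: $u(x, \tau) = \tau + x + 1$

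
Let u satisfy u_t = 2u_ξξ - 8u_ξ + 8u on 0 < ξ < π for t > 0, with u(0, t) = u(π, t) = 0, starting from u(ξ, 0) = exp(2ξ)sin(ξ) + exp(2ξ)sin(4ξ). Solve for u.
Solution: Substitute u = exp(2ξ)w, i.e. w = exp(-2ξ)u.
By the product rule, u_ξ = exp(2ξ)(w_ξ + 2w), u_ξξ = exp(2ξ)(w_ξξ + 4w_ξ + 4w), u_t = exp(2ξ)w_t.
Substituting into the PDE and dividing by exp(2ξ): w_t = 2(w_ξξ + 4w_ξ + 4w) - 8(w_ξ + 2w) + 8w.
The lower-order terms cancel, leaving the standard heat equation w_t = 2w_ξξ.
Initial data for w: w(ξ,0) = exp(-2ξ)u(ξ,0) = sin(ξ) + sin(4ξ). The boundary conditions carry over: w(0,t) = w(π,t) = 0.
Solve for w:
  Using separation of variables w = X(ξ)T(t):
  Eigenfunctions: sin(nξ), n = 1, 2, 3, ...
  General solution: w(ξ, t) = Σ c_n sin(nξ) exp(-2n² t)
  Matching w(ξ,0) = sin(ξ) + sin(4ξ) term by term: c_1=1, c_4=1.
Hence w(ξ,t) = exp(-2t)sin(ξ) + exp(-32t)sin(4ξ).
Transform back: u(ξ,t) = exp(2ξ)w(ξ,t).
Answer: u(ξ, t) = exp(-2t)exp(2ξ)sin(ξ) + exp(-32t)exp(2ξ)sin(4ξ)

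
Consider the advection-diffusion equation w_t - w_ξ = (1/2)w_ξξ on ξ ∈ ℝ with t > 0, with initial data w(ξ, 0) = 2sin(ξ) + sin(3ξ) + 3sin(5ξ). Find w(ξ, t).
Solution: Moving frame: η = ξ + t, σ = t, w = u(η,σ), so w_t = u_σ + u_η and w_ξξ = u_ηη.
Hence w_t - w_ξ = u_σ and the PDE becomes the heat equation u_σ = (1/2)u_ηη on η ∈ ℝ.
Initial data: u(η,0) = w(η,0) = 2sin(η) + sin(3η) + 3sin(5η). Each mode sin(nη) decays as exp(-n²σ/2) on ℝ, so u(η,σ) = Σ c_n exp(-n²σ/2) sin(nη) with c_1=2, c_3=1, c_5=3: u(η,σ) = 2exp(-σ/2)sin(η) + exp(-9σ/2)sin(3η) + 3exp(-25σ/2)sin(5η).
Substituting back: w(ξ,t) = u(ξ + t, t).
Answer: w(ξ, t) = 2exp(-t/2)sin(t + ξ) + exp(-9t/2)sin(3t + 3ξ) + 3exp(-25t/2)sin(5t + 5ξ)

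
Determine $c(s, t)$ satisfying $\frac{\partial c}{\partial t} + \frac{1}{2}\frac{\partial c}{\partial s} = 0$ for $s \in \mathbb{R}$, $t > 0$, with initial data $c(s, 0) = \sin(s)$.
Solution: By characteristics ($ds/dt = 1/2$), $c(s,t) = f(s - \frac{1}{2}t)$ with $f = c( \cdot , 0)$.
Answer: $c(s, t) = \sin(s - t/2)$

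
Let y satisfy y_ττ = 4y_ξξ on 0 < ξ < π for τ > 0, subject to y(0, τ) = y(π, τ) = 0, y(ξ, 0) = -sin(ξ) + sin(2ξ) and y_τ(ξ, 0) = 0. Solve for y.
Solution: Separating variables: y = Σ [A_n cos(ω_n τ) + B_n sin(ω_n τ)] sin(nξ), ω_n = 2n. From ICs: A_1=-1, A_2=1.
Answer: y(ξ, τ) = -sin(ξ)cos(2τ) + sin(2ξ)cos(4τ)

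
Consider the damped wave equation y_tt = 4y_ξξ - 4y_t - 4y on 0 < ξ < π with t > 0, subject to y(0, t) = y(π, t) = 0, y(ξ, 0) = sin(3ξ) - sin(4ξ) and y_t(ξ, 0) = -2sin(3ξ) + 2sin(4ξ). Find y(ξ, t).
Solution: Substitute y = exp(-2t)u.
Then y_t = exp(-2t)(u_t - 2u), y_tt = exp(-2t)(u_tt - 4u_t + 4u), y_ξξ = exp(-2t)u_ξξ; substituting and dividing by exp(-2t), the lower-order terms cancel: u_tt = 4u_ξξ (standard wave equation).
Data for u: u(ξ,0) = y(ξ,0) = sin(3ξ) - sin(4ξ); u_t(ξ,0) = y_t(ξ,0) + 2y(ξ,0) = 0. The boundary conditions carry over: u(0,t) = u(π,t) = 0.
Separating variables: u = Σ [A_n cos(ω_n t) + B_n sin(ω_n t)] sin(nξ), ω_n = 2n. From ICs: A_3=1, A_4=-1.
So u(ξ,t) = sin(3ξ)cos(6t) - sin(4ξ)cos(8t), and y(ξ,t) = exp(-2t)u(ξ,t).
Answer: y(ξ, t) = exp(-2t)sin(3ξ)cos(6t) - exp(-2t)sin(4ξ)cos(8t)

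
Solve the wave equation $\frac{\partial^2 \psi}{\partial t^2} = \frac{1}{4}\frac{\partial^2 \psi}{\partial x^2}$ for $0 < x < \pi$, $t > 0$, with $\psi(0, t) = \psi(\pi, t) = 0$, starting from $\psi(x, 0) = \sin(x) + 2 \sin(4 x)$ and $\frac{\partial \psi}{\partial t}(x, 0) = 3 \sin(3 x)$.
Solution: Separating variables: $\psi = \sum [A_n \cos(\omega_n t) + B_n \sin(\omega_n t)] \sin(nx)$, $\omega_n = n/2$. From ICs ($B_n$ = velocity coefficient / $\omega_n$): $A_1=1, A_4=2, B_3=2$.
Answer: $\psi(x, t) = 2 \sin(3 t/2) \sin(3 x) + \sin(x) \cos(t/2) + 2 \sin(4 x) \cos(2 t)$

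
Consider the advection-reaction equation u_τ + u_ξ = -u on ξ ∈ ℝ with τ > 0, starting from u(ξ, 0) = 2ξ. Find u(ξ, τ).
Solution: Substitute u = exp(-τ)w.
Then u_τ = exp(-τ)(w_τ - w), u_ξ = exp(-τ)w_ξ; substituting and dividing by exp(-τ), the lower-order terms cancel: w_τ + w_ξ = 0 (standard advection equation).
Data for w: w(ξ,0) = u(ξ,0) = 2ξ.
By characteristics (dξ/dτ = 1), w(ξ,τ) = f(ξ - τ) with f = w(·, 0).
So w(ξ,τ) = 2ξ - 2τ, and u(ξ,τ) = exp(-τ)w(ξ,τ).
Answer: u(ξ, τ) = 2ξexp(-τ) - 2τexp(-τ)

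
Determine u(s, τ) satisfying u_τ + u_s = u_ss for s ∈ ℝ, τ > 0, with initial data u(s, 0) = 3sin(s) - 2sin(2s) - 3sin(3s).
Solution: Change to a moving frame: let η = s - τ, σ = τ and write u(s,τ) = w(η,σ).
By the chain rule u_τ = w_σ - w_η, u_s = w_η, u_ss = w_ηη.
Then u_τ + u_s = w_σ: the advection term cancels and the PDE becomes the heat equation w_σ = w_ηη on η ∈ ℝ.
Initial data: w(η,0) = u(η,0) = 3sin(η) - 2sin(2η) - 3sin(3η).
On η ∈ ℝ each mode satisfies (sin(nη))″ = -n² sin(nη), so exp(-n²σ) sin(nη) solves the heat equation; by superposition w(η,σ) = Σ c_n exp(-n²σ) sin(nη).
Reading off the coefficients: c_1=3, c_2=-2, c_3=-3, so w(η,σ) = 3exp(-σ)sin(η) - 2exp(-4σ)sin(2η) - 3exp(-9σ)sin(3η).
Substituting back η = s - τ, σ = τ: u(s,τ) = w(s - τ, τ).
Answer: u(s, τ) = 3exp(-τ)sin(s - τ) - 2exp(-4τ)sin(2s - 2τ) - 3exp(-9τ)sin(3s - 3τ)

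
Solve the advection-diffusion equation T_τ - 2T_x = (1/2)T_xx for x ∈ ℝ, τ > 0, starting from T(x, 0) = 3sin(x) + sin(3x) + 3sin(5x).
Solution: Change to a moving frame: let η = x + 2τ, σ = τ and write T(x,τ) = u(η,σ).
By the chain rule T_τ = u_σ + 2u_η, T_x = u_η, T_xx = u_ηη.
Then T_τ - 2T_x = u_σ: the advection term cancels and the PDE becomes the heat equation u_σ = (1/2)u_ηη on η ∈ ℝ.
Initial data: u(η,0) = T(η,0) = 3sin(η) + sin(3η) + 3sin(5η).
On η ∈ ℝ each mode satisfies (sin(nη))″ = -n² sin(nη), so exp(-n²σ/2) sin(nη) solves the heat equation; by superposition u(η,σ) = Σ c_n exp(-n²σ/2) sin(nη).
Reading off the coefficients: c_1=3, c_3=1, c_5=3, so u(η,σ) = 3exp(-σ/2)sin(η) + exp(-9σ/2)sin(3η) + 3exp(-25σ/2)sin(5η).
Substituting back η = x + 2τ, σ = τ: T(x,τ) = u(x + 2τ, τ).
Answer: T(x, τ) = 3exp(-τ/2)sin(x + 2τ) + exp(-9τ/2)sin(3x + 6τ) + 3exp(-25τ/2)sin(5x + 10τ)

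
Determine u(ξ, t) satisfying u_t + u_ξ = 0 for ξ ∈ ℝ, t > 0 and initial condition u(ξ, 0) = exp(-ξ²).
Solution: By method of characteristics (waves move right with speed 1):
Along characteristics ξ - t = const, u is constant, so u(ξ,t) = f(ξ - t) with f = u(·, 0).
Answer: u(ξ, t) = exp(-(-t + ξ)²)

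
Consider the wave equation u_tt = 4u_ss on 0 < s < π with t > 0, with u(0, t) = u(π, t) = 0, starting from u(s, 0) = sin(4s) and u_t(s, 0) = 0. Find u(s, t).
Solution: Separating variables: u = Σ [A_n cos(ω_n t) + B_n sin(ω_n t)] sin(ns), ω_n = 2n. From ICs: A_4=1.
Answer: u(s, t) = sin(4s)cos(8t)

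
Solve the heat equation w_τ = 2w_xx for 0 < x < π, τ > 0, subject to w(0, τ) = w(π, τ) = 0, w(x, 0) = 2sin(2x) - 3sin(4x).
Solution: Using separation of variables w = X(x)T(τ):
Eigenfunctions: sin(nx), n = 1, 2, 3, ...
General solution: w(x, τ) = Σ c_n sin(nx) exp(-2n² τ)
Matching w(x,0) = 2sin(2x) - 3sin(4x) term by term: c_2=2, c_4=-3.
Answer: w(x, τ) = 2exp(-8τ)sin(2x) - 3exp(-32τ)sin(4x)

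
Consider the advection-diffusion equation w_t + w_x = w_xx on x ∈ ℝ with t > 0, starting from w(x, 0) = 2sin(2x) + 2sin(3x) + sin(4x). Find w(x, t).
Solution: Moving frame: η = x - t, σ = t, w = u(η,σ), so w_t = u_σ - u_η and w_xx = u_ηη.
Hence w_t + w_x = u_σ and the PDE becomes the heat equation u_σ = u_ηη on η ∈ ℝ.
Initial data: u(η,0) = w(η,0) = 2sin(2η) + 2sin(3η) + sin(4η). Each mode sin(nη) decays as exp(-n²σ) on ℝ, so u(η,σ) = Σ c_n exp(-n²σ) sin(nη) with c_2=2, c_3=2, c_4=1: u(η,σ) = 2exp(-4σ)sin(2η) + 2exp(-9σ)sin(3η) + exp(-16σ)sin(4η).
Substituting back: w(x,t) = u(x - t, t).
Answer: w(x, t) = -2exp(-4t)sin(2t - 2x) - 2exp(-9t)sin(3t - 3x) - exp(-16t)sin(4t - 4x)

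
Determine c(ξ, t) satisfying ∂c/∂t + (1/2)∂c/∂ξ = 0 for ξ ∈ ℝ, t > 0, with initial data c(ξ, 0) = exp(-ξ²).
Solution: By method of characteristics (waves move right with speed 1/2):
Along characteristics ξ - (1/2)t = const, c is constant, so c(ξ,t) = f(ξ - (1/2)t) with f = c(·, 0).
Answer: c(ξ, t) = exp(-(-t/2 + ξ)²)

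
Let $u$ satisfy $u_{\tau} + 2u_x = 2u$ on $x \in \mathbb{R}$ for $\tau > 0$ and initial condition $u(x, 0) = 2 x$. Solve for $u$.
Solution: Substitute $u = e^{2\tau}w$.
Then $u_{\tau} = e^{2\tau}(w_{\tau} + 2w)$, $u_x = e^{2\tau}w_x$; substituting and dividing by $e^{2\tau}$, the lower-order terms cancel: $w_{\tau} + 2w_x = 0$ (standard advection equation).
Data for $w$: $w(x,0) = u(x,0) = 2 x$.
By characteristics ($dx/d\tau = 2$), $w(x,\tau) = f(x - 2\tau)$ with $f = w( \cdot , 0)$.
So $w(x,\tau) = 2 x - 4 \tau$, and $u(x,\tau) = e^{2\tau}w(x,\tau)$.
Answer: $u(x, \tau) = -4 \tau e^{2 \tau} + 2 x e^{2 \tau}$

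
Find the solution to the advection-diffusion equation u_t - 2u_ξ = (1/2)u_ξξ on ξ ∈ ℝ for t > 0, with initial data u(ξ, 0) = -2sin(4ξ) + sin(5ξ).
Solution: Moving frame: η = ξ + 2t, σ = t, u = w(η,σ), so u_t = w_σ + 2w_η and u_ξξ = w_ηη.
Hence u_t - 2u_ξ = w_σ and the PDE becomes the heat equation w_σ = (1/2)w_ηη on η ∈ ℝ.
Initial data: w(η,0) = u(η,0) = -2sin(4η) + sin(5η). Each mode sin(nη) decays as exp(-n²σ/2) on ℝ, so w(η,σ) = Σ c_n exp(-n²σ/2) sin(nη) with c_4=-2, c_5=1: w(η,σ) = -2exp(-8σ)sin(4η) + exp(-25σ/2)sin(5η).
Substituting back: u(ξ,t) = w(ξ + 2t, t).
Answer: u(ξ, t) = -2exp(-8t)sin(8t + 4ξ) + exp(-25t/2)sin(10t + 5ξ)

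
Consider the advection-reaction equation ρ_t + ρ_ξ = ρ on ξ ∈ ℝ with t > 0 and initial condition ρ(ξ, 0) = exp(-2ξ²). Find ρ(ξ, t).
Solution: Substitute ρ = exp(t)u.
Then ρ_t = exp(t)(u_t + u), ρ_ξ = exp(t)u_ξ; substituting and dividing by exp(t), the lower-order terms cancel: u_t + u_ξ = 0 (standard advection equation).
Data for u: u(ξ,0) = ρ(ξ,0) = exp(-2ξ²).
By characteristics (dξ/dt = 1), u(ξ,t) = f(ξ - t) with f = u(·, 0).
So u(ξ,t) = exp(-2(-t + ξ)²), and ρ(ξ,t) = exp(t)u(ξ,t).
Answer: ρ(ξ, t) = exp(t)exp(-2(-t + ξ)²)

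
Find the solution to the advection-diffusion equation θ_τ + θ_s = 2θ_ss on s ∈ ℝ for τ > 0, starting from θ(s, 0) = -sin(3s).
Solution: Moving frame: η = s - τ, σ = τ, θ = u(η,σ), so θ_τ = u_σ - u_η and θ_ss = u_ηη.
Hence θ_τ + θ_s = u_σ and the PDE becomes the heat equation u_σ = 2u_ηη on η ∈ ℝ.
Initial data: u(η,0) = θ(η,0) = -sin(3η). Each mode sin(nη) decays as exp(-2n²σ) on ℝ, so u(η,σ) = Σ c_n exp(-2n²σ) sin(nη) with c_3=-1: u(η,σ) = -exp(-18σ)sin(3η).
Substituting back: θ(s,τ) = u(s - τ, τ).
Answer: θ(s, τ) = -exp(-18τ)sin(3s - 3τ)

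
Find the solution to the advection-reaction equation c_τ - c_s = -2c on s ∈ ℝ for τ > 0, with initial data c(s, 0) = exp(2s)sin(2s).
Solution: Substitute c = exp(2s)u.
Then c_s = exp(2s)(u_s + 2u), c_τ = exp(2s)u_τ; substituting and dividing by exp(2s), the lower-order terms cancel: u_τ - u_s = 0 (standard advection equation).
Data for u: u(s,0) = exp(-2s)c(s,0) = sin(2s).
By characteristics (ds/dτ = -1), u(s,τ) = f(s + τ) with f = u(·, 0).
So u(s,τ) = sin(2s + 2τ), and c(s,τ) = exp(2s)u(s,τ).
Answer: c(s, τ) = exp(2s)sin(2s + 2τ)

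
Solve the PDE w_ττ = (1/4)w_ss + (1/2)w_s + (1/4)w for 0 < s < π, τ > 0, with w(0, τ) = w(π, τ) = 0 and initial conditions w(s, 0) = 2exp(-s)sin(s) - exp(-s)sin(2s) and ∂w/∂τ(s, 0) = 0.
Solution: Substitute w = exp(-s)u.
Then w_s = exp(-s)(u_s - u), w_ss = exp(-s)(u_ss - 2u_s + u), w_ττ = exp(-s)u_ττ; substituting and dividing by exp(-s), the lower-order terms cancel: u_ττ = (1/4)u_ss (standard wave equation).
Data for u: u(s,0) = exp(s)w(s,0) = 2sin(s) - sin(2s); u_τ(s,0) = exp(s)w_τ(s,0) = 0. The boundary conditions carry over: u(0,τ) = u(π,τ) = 0.
Separating variables: u = Σ [A_n cos(ω_n τ) + B_n sin(ω_n τ)] sin(ns), ω_n = n/2. From ICs: A_1=2, A_2=-1.
So u(s,τ) = 2sin(s)cos(τ/2) - sin(2s)cos(τ), and w(s,τ) = exp(-s)u(s,τ).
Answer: w(s, τ) = 2exp(-s)sin(s)cos(τ/2) - exp(-s)sin(2s)cos(τ)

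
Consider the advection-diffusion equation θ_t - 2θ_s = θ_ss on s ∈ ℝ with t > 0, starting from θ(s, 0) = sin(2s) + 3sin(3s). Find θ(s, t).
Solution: Change to a moving frame: let η = s + 2t, σ = t and write θ(s,t) = u(η,σ).
By the chain rule θ_t = u_σ + 2u_η, θ_s = u_η, θ_ss = u_ηη.
Then θ_t - 2θ_s = u_σ: the advection term cancels and the PDE becomes the heat equation u_σ = u_ηη on η ∈ ℝ.
Initial data: u(η,0) = θ(η,0) = sin(2η) + 3sin(3η).
On η ∈ ℝ each mode satisfies (sin(nη))″ = -n² sin(nη), so exp(-n²σ) sin(nη) solves the heat equation; by superposition u(η,σ) = Σ c_n exp(-n²σ) sin(nη).
Reading off the coefficients: c_2=1, c_3=3, so u(η,σ) = exp(-4σ)sin(2η) + 3exp(-9σ)sin(3η).
Substituting back η = s + 2t, σ = t: θ(s,t) = u(s + 2t, t).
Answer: θ(s, t) = exp(-4t)sin(2s + 4t) + 3exp(-9t)sin(3s + 6t)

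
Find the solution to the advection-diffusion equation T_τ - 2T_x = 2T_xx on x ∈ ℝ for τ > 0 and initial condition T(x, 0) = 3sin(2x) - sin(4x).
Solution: Change to a moving frame: let η = x + 2τ, σ = τ and write T(x,τ) = u(η,σ).
By the chain rule T_τ = u_σ + 2u_η, T_x = u_η, T_xx = u_ηη.
Then T_τ - 2T_x = u_σ: the advection term cancels and the PDE becomes the heat equation u_σ = 2u_ηη on η ∈ ℝ.
Initial data: u(η,0) = T(η,0) = 3sin(2η) - sin(4η).
On η ∈ ℝ each mode satisfies (sin(nη))″ = -n² sin(nη), so exp(-2n²σ) sin(nη) solves the heat equation; by superposition u(η,σ) = Σ c_n exp(-2n²σ) sin(nη).
Reading off the coefficients: c_2=3, c_4=-1, so u(η,σ) = 3exp(-8σ)sin(2η) - exp(-32σ)sin(4η).
Substituting back η = x + 2τ, σ = τ: T(x,τ) = u(x + 2τ, τ).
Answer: T(x, τ) = 3exp(-8τ)sin(2x + 4τ) - exp(-32τ)sin(4x + 8τ)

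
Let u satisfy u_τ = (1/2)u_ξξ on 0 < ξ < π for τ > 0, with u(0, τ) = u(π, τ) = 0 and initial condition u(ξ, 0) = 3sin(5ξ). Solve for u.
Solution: Using separation of variables u = X(ξ)T(τ):
Eigenfunctions: sin(nξ), n = 1, 2, 3, ...
General solution: u(ξ, τ) = Σ c_n sin(nξ) exp(-n² τ/2)
Matching u(ξ,0) = 3sin(5ξ) term by term: c_5=3.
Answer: u(ξ, τ) = 3exp(-25τ/2)sin(5ξ)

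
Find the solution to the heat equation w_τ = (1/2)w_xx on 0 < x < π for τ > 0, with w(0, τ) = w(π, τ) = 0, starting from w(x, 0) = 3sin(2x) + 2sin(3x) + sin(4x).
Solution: Using separation of variables w = X(x)T(τ):
Eigenfunctions: sin(nx), n = 1, 2, 3, ...
General solution: w(x, τ) = Σ c_n sin(nx) exp(-n² τ/2)
Matching w(x,0) = 3sin(2x) + 2sin(3x) + sin(4x) term by term: c_2=3, c_3=2, c_4=1.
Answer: w(x, τ) = 3exp(-2τ)sin(2x) + exp(-8τ)sin(4x) + 2exp(-9τ/2)sin(3x)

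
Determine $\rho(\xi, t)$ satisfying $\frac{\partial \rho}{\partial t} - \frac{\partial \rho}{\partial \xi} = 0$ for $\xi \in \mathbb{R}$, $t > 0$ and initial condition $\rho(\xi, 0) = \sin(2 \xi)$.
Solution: By characteristics ($d\xi/dt = -1$), $\rho(\xi,t) = f(\xi + t)$ with $f = \rho( \cdot , 0)$.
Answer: $\rho(\xi, t) = \sin(2 \xi + 2 t)$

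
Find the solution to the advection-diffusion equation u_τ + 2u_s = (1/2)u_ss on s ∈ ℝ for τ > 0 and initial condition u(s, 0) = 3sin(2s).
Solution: Moving frame: η = s - 2τ, σ = τ, u = w(η,σ), so u_τ = w_σ - 2w_η and u_ss = w_ηη.
Hence u_τ + 2u_s = w_σ and the PDE becomes the heat equation w_σ = (1/2)w_ηη on η ∈ ℝ.
Initial data: w(η,0) = u(η,0) = 3sin(2η). Each mode sin(nη) decays as exp(-n²σ/2) on ℝ, so w(η,σ) = Σ c_n exp(-n²σ/2) sin(nη) with c_2=3: w(η,σ) = 3exp(-2σ)sin(2η).
Substituting back: u(s,τ) = w(s - 2τ, τ).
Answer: u(s, τ) = 3exp(-2τ)sin(2s - 4τ)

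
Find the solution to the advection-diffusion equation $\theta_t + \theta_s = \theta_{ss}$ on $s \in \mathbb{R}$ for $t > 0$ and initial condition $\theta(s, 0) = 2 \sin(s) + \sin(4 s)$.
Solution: Change to a moving frame: let $\eta = s - t$, $\sigma = t$ and write $\theta(s,t) = u(\eta,\sigma)$.
By the chain rule $\theta_t = u_{\sigma} - u_{\eta}$, $\theta_s = u_{\eta}$, $\theta_{ss} = u_{\eta\eta}$.
Then $\theta_t + \theta_s = u_{\sigma}$: the advection term cancels and the PDE becomes the heat equation $u_{\sigma} = u_{\eta\eta}$ on $\eta \in \mathbb{R}$.
Initial data: $u(\eta,0) = \theta(\eta,0) = 2 \sin(\eta) + \sin(4 \eta)$.
On $\eta \in \mathbb{R}$ each mode satisfies $(\sin(n\eta))'' = -n^2 \sin(n\eta)$, so $e^{-n^2\sigma} \sin(n\eta)$ solves the heat equation; by superposition $u(\eta,\sigma) = \sum c_n e^{-n^2\sigma} \sin(n\eta)$.
Reading off the coefficients: $c_1=2, c_4=1$, so $u(\eta,\sigma) = 2 e^{-\sigma} \sin(\eta) + e^{-16 \sigma} \sin(4 \eta)$.
Substituting back $\eta = s - t$, $\sigma = t$: $\theta(s,t) = u(s - t, t)$.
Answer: $\theta(s, t) = 2 e^{-t} \sin(s - t) + e^{-16 t} \sin(4 s - 4 t)$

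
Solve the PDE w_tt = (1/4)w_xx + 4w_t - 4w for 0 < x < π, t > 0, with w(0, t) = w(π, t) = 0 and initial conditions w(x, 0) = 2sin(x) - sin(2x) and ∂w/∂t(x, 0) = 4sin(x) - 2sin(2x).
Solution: Substitute w = exp(2t)u, i.e. u = exp(-2t)w.
By the product rule, w_t = exp(2t)(u_t + 2u), w_tt = exp(2t)(u_tt + 4u_t + 4u), w_xx = exp(2t)u_xx.
Substituting into the PDE and dividing by exp(2t): u_tt + 4u_t + 4u = (1/4)u_xx + 4(u_t + 2u) - 4u.
The lower-order terms cancel, leaving the standard wave equation u_tt = (1/4)u_xx.
Initial data for u: u(x,0) = w(x,0) = 2sin(x) - sin(2x); u_t(x,0) = w_t(x,0) - 2w(x,0) = 0. The boundary conditions carry over: u(0,t) = u(π,t) = 0.
Solve for u:
  Using separation of variables u = X(x)T(t):
  Eigenfunctions: sin(nx), n = 1, 2, 3, ...
  General solution: u(x, t) = Σ [A_n cos(n t/2) + B_n sin(n t/2)] sin(nx)
  From u(x,0) = 2sin(x) - sin(2x): A_1=2, A_2=-1. From u_t(x,0) = 0: all B_n = 0.
Hence u(x,t) = 2sin(x)cos(t/2) - sin(2x)cos(t).
Transform back: w(x,t) = exp(2t)u(x,t).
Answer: w(x, t) = 2exp(2t)sin(x)cos(t/2) - exp(2t)sin(2x)cos(t)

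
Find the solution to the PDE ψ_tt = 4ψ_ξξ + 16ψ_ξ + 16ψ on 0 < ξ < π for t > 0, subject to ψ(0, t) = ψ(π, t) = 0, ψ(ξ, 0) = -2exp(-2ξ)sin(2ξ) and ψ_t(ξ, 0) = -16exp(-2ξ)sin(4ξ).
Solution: Substitute ψ = exp(-2ξ)u, i.e. u = exp(2ξ)ψ.
By the product rule, ψ_ξ = exp(-2ξ)(u_ξ - 2u), ψ_ξξ = exp(-2ξ)(u_ξξ - 4u_ξ + 4u), ψ_tt = exp(-2ξ)u_tt.
Substituting into the PDE and dividing by exp(-2ξ): u_tt = 4(u_ξξ - 4u_ξ + 4u) + 16(u_ξ - 2u) + 16u.
The lower-order terms cancel, leaving the standard wave equation u_tt = 4u_ξξ.
Initial data for u: u(ξ,0) = exp(2ξ)ψ(ξ,0) = -2sin(2ξ); u_t(ξ,0) = exp(2ξ)ψ_t(ξ,0) = -16sin(4ξ). The boundary conditions carry over: u(0,t) = u(π,t) = 0.
Solve for u:
  Using separation of variables u = X(ξ)T(t):
  Eigenfunctions: sin(nξ), n = 1, 2, 3, ...
  General solution: u(ξ, t) = Σ [A_n cos(2n t) + B_n sin(2n t)] sin(nξ)
  From u(ξ,0) = -2sin(2ξ): A_2=-2. From u_t(ξ,0) = -16sin(4ξ), using u_t(ξ,0) = Σ ω_n B_n sin(nξ) with ω_n = 2n: B_4 = (-16)/8 = -2.
Hence u(ξ,t) = -2sin(8t)sin(4ξ) - 2sin(2ξ)cos(4t).
Transform back: ψ(ξ,t) = exp(-2ξ)u(ξ,t).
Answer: ψ(ξ, t) = -2exp(-2ξ)sin(8t)sin(4ξ) - 2exp(-2ξ)sin(2ξ)cos(4t)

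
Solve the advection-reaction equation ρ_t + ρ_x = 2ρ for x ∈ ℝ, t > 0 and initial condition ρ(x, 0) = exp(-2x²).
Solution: Substitute ρ = exp(2t)u.
Then ρ_t = exp(2t)(u_t + 2u), ρ_x = exp(2t)u_x; substituting and dividing by exp(2t), the lower-order terms cancel: u_t + u_x = 0 (standard advection equation).
Data for u: u(x,0) = ρ(x,0) = exp(-2x²).
By characteristics (dx/dt = 1), u(x,t) = f(x - t) with f = u(·, 0).
So u(x,t) = exp(-2(-t + x)²), and ρ(x,t) = exp(2t)u(x,t).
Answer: ρ(x, t) = exp(2t)exp(-2(-t + x)²)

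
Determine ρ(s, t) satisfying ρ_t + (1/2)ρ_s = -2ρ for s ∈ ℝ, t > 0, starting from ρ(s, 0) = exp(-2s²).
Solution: Substitute ρ = exp(-2t)u.
Then ρ_t = exp(-2t)(u_t - 2u), ρ_s = exp(-2t)u_s; substituting and dividing by exp(-2t), the lower-order terms cancel: u_t + (1/2)u_s = 0 (standard advection equation).
Data for u: u(s,0) = ρ(s,0) = exp(-2s²).
By characteristics (ds/dt = 1/2), u(s,t) = f(s - (1/2)t) with f = u(·, 0).
So u(s,t) = exp(-2(s - t/2)²), and ρ(s,t) = exp(-2t)u(s,t).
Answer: ρ(s, t) = exp(-2t)exp(-2(s - t/2)²)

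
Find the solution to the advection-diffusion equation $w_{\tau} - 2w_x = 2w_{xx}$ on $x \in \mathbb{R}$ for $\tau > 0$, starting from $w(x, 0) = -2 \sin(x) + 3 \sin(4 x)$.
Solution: Change to a moving frame: let $\eta = x + 2\tau$, $\sigma = \tau$ and write $w(x,\tau) = u(\eta,\sigma)$.
By the chain rule $w_{\tau} = u_{\sigma} + 2u_{\eta}$, $w_x = u_{\eta}$, $w_{xx} = u_{\eta\eta}$.
Then $w_{\tau} - 2w_x = u_{\sigma}$: the advection term cancels and the PDE becomes the heat equation $u_{\sigma} = 2u_{\eta\eta}$ on $\eta \in \mathbb{R}$.
Initial data: $u(\eta,0) = w(\eta,0) = -2 \sin(\eta) + 3 \sin(4 \eta)$.
On $\eta \in \mathbb{R}$ each mode satisfies $(\sin(n\eta))'' = -n^2 \sin(n\eta)$, so $e^{-2n^2\sigma} \sin(n\eta)$ solves the heat equation; by superposition $u(\eta,\sigma) = \sum c_n e^{-2n^2\sigma} \sin(n\eta)$.
Reading off the coefficients: $c_1=-2, c_4=3$, so $u(\eta,\sigma) = -2 e^{-2 \sigma} \sin(\eta) + 3 e^{-32 \sigma} \sin(4 \eta)$.
Substituting back $\eta = x + 2\tau$, $\sigma = \tau$: $w(x,\tau) = u(x + 2\tau, \tau)$.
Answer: $w(x, \tau) = -2 e^{-2 \tau} \sin(2 \tau + x) + 3 e^{-32 \tau} \sin(8 \tau + 4 x)$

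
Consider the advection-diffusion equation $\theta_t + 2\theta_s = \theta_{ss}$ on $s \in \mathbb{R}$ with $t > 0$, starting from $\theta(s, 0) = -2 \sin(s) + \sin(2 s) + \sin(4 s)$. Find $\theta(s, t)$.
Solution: Change to a moving frame: let $\eta = s - 2t$, $\sigma = t$ and write $\theta(s,t) = u(\eta,\sigma)$.
By the chain rule $\theta_t = u_{\sigma} - 2u_{\eta}$, $\theta_s = u_{\eta}$, $\theta_{ss} = u_{\eta\eta}$.
Then $\theta_t + 2\theta_s = u_{\sigma}$: the advection term cancels and the PDE becomes the heat equation $u_{\sigma} = u_{\eta\eta}$ on $\eta \in \mathbb{R}$.
Initial data: $u(\eta,0) = \theta(\eta,0) = -2 \sin(\eta) + \sin(2 \eta) + \sin(4 \eta)$.
On $\eta \in \mathbb{R}$ each mode satisfies $(\sin(n\eta))'' = -n^2 \sin(n\eta)$, so $e^{-n^2\sigma} \sin(n\eta)$ solves the heat equation; by superposition $u(\eta,\sigma) = \sum c_n e^{-n^2\sigma} \sin(n\eta)$.
Reading off the coefficients: $c_1=-2, c_2=1, c_4=1$, so $u(\eta,\sigma) = -2 e^{-\sigma} \sin(\eta) + e^{-4 \sigma} \sin(2 \eta) + e^{-16 \sigma} \sin(4 \eta)$.
Substituting back $\eta = s - 2t$, $\sigma = t$: $\theta(s,t) = u(s - 2t, t)$.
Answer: $\theta(s, t) = -2 e^{-t} \sin(s - 2 t) + e^{-4 t} \sin(2 s - 4 t) + e^{-16 t} \sin(4 s - 8 t)$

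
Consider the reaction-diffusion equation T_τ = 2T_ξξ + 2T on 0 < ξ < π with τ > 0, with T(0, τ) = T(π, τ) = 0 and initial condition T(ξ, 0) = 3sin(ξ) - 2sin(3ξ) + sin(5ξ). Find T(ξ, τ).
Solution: Substitute T = exp(2τ)u, i.e. u = exp(-2τ)T.
By the product rule, T_τ = exp(2τ)(u_τ + 2u), T_ξξ = exp(2τ)u_ξξ.
Substituting into the PDE and dividing by exp(2τ): u_τ + 2u = 2u_ξξ + 2u.
The lower-order terms cancel, leaving the standard heat equation u_τ = 2u_ξξ.
Initial data for u: u(ξ,0) = T(ξ,0) = 3sin(ξ) - 2sin(3ξ) + sin(5ξ). The boundary conditions carry over: u(0,τ) = u(π,τ) = 0.
Solve for u:
  Using separation of variables u = X(ξ)G(τ):
  Eigenfunctions: sin(nξ), n = 1, 2, 3, ...
  General solution: u(ξ, τ) = Σ c_n sin(nξ) exp(-2n² τ)
  Matching u(ξ,0) = 3sin(ξ) - 2sin(3ξ) + sin(5ξ) term by term: c_1=3, c_3=-2, c_5=1.
Hence u(ξ,τ) = 3exp(-2τ)sin(ξ) - 2exp(-18τ)sin(3ξ) + exp(-50τ)sin(5ξ).
Transform back: T(ξ,τ) = exp(2τ)u(ξ,τ).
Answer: T(ξ, τ) = 3sin(ξ) - 2exp(-16τ)sin(3ξ) + exp(-48τ)sin(5ξ)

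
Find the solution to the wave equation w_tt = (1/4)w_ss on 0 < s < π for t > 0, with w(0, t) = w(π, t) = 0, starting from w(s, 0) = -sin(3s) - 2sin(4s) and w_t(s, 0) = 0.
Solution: Using separation of variables w = X(s)T(t):
Eigenfunctions: sin(ns), n = 1, 2, 3, ...
General solution: w(s, t) = Σ [A_n cos(n t/2) + B_n sin(n t/2)] sin(ns)
From w(s,0) = -sin(3s) - 2sin(4s): A_3=-1, A_4=-2. From w_t(s,0) = 0: all B_n = 0.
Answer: w(s, t) = -sin(3s)cos(3t/2) - 2sin(4s)cos(2t)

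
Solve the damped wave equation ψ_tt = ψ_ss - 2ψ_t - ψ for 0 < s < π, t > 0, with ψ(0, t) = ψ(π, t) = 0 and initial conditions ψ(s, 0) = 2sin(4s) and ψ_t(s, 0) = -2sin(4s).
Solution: Substitute ψ = exp(-t)u, i.e. u = exp(t)ψ.
By the product rule, ψ_t = exp(-t)(u_t - u), ψ_tt = exp(-t)(u_tt - 2u_t + u), ψ_ss = exp(-t)u_ss.
Substituting into the PDE and dividing by exp(-t): u_tt - 2u_t + u = u_ss - 2(u_t - u) - u.
The lower-order terms cancel, leaving the standard wave equation u_tt = u_ss.
Initial data for u: u(s,0) = ψ(s,0) = 2sin(4s); u_t(s,0) = ψ_t(s,0) + ψ(s,0) = 0. The boundary conditions carry over: u(0,t) = u(π,t) = 0.
Solve for u:
  Using separation of variables u = X(s)T(t):
  Eigenfunctions: sin(ns), n = 1, 2, 3, ...
  General solution: u(s, t) = Σ [A_n cos(n t) + B_n sin(n t)] sin(ns)
  From u(s,0) = 2sin(4s): A_4=2. From u_t(s,0) = 0: all B_n = 0.
Hence u(s,t) = 2sin(4s)cos(4t).
Transform back: ψ(s,t) = exp(-t)u(s,t).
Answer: ψ(s, t) = 2exp(-t)sin(4s)cos(4t)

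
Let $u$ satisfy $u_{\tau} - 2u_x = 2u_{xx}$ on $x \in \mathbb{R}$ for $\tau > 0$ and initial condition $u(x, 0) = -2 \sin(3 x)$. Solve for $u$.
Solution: Change to a moving frame: let $\eta = x + 2\tau$, $\sigma = \tau$ and write $u(x,\tau) = w(\eta,\sigma)$.
By the chain rule $u_{\tau} = w_{\sigma} + 2w_{\eta}$, $u_x = w_{\eta}$, $u_{xx} = w_{\eta\eta}$.
Then $u_{\tau} - 2u_x = w_{\sigma}$: the advection term cancels and the PDE becomes the heat equation $w_{\sigma} = 2w_{\eta\eta}$ on $\eta \in \mathbb{R}$.
Initial data: $w(\eta,0) = u(\eta,0) = -2 \sin(3 \eta)$.
On $\eta \in \mathbb{R}$ each mode satisfies $(\sin(n\eta))'' = -n^2 \sin(n\eta)$, so $e^{-2n^2\sigma} \sin(n\eta)$ solves the heat equation; by superposition $w(\eta,\sigma) = \sum c_n e^{-2n^2\sigma} \sin(n\eta)$.
Reading off the coefficients: $c_3=-2$, so $w(\eta,\sigma) = -2 e^{-18 \sigma} \sin(3 \eta)$.
Substituting back $\eta = x + 2\tau$, $\sigma = \tau$: $u(x,\tau) = w(x + 2\tau, \tau)$.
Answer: $u(x, \tau) = -2 e^{-18 \tau} \sin(6 \tau + 3 x)$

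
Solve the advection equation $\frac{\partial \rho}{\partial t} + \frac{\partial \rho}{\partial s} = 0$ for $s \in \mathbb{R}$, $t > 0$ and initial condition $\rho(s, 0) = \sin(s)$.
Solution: By method of characteristics (waves move right with speed 1):
Along characteristics $s - t =$ const, $\rho$ is constant, so $\rho(s,t) = f(s - t)$ with $f = \rho( \cdot , 0)$.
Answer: $\rho(s, t) = \sin(s - t)$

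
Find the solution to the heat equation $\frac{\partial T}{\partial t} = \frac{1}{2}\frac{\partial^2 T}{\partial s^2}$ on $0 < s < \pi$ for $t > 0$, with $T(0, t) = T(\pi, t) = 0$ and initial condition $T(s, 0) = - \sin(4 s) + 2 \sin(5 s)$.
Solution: Using separation of variables $T = X(s)G(t)$:
Eigenfunctions: $\sin(ns)$, $n = 1, 2, 3, \ldots$
General solution: $T(s, t) = \sum c_n \sin(ns) e^{-n^2 t/2}$
Matching $T(s,0) = - \sin(4 s) + 2 \sin(5 s)$ term by term: $c_4=-1, c_5=2$.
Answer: $T(s, t) = - e^{-8 t} \sin(4 s) + 2 e^{-25 t/2} \sin(5 s)$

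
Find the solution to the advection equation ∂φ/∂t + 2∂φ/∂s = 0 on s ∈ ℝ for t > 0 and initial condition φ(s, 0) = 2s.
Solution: By method of characteristics (waves move right with speed 2):
Along characteristics s - 2t = const, φ is constant, so φ(s,t) = f(s - 2t) with f = φ(·, 0).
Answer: φ(s, t) = 2s - 4t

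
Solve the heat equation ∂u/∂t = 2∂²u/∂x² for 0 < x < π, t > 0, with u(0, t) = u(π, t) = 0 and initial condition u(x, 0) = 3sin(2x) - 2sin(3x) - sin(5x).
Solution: Using separation of variables u = X(x)T(t):
Eigenfunctions: sin(nx), n = 1, 2, 3, ...
General solution: u(x, t) = Σ c_n sin(nx) exp(-2n² t)
Matching u(x,0) = 3sin(2x) - 2sin(3x) - sin(5x) term by term: c_2=3, c_3=-2, c_5=-1.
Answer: u(x, t) = 3exp(-8t)sin(2x) - 2exp(-18t)sin(3x) - exp(-50t)sin(5x)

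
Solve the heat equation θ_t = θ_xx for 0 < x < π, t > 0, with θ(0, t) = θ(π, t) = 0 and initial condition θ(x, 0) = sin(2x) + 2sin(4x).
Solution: Separating variables: θ = Σ c_n exp(-n²t) sin(nx). From θ(x,0) = sin(2x) + 2sin(4x): c_2=1, c_4=2.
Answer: θ(x, t) = exp(-4t)sin(2x) + 2exp(-16t)sin(4x)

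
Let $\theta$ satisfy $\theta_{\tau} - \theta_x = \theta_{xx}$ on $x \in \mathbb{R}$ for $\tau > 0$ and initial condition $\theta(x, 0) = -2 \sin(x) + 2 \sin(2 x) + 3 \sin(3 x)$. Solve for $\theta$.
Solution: Change to a moving frame: let $\eta = x + \tau$, $\sigma = \tau$ and write $\theta(x,\tau) = u(\eta,\sigma)$.
By the chain rule $\theta_{\tau} = u_{\sigma} + u_{\eta}$, $\theta_x = u_{\eta}$, $\theta_{xx} = u_{\eta\eta}$.
Then $\theta_{\tau} - \theta_x = u_{\sigma}$: the advection term cancels and the PDE becomes the heat equation $u_{\sigma} = u_{\eta\eta}$ on $\eta \in \mathbb{R}$.
Initial data: $u(\eta,0) = \theta(\eta,0) = -2 \sin(\eta) + 2 \sin(2 \eta) + 3 \sin(3 \eta)$.
On $\eta \in \mathbb{R}$ each mode satisfies $(\sin(n\eta))'' = -n^2 \sin(n\eta)$, so $e^{-n^2\sigma} \sin(n\eta)$ solves the heat equation; by superposition $u(\eta,\sigma) = \sum c_n e^{-n^2\sigma} \sin(n\eta)$.
Reading off the coefficients: $c_1=-2, c_2=2, c_3=3$, so $u(\eta,\sigma) = -2 e^{-\sigma} \sin(\eta) + 2 e^{-4 \sigma} \sin(2 \eta) + 3 e^{-9 \sigma} \sin(3 \eta)$.
Substituting back $\eta = x + \tau$, $\sigma = \tau$: $\theta(x,\tau) = u(x + \tau, \tau)$.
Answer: $\theta(x, \tau) = -2 e^{-\tau} \sin(\tau + x) + 2 e^{-4 \tau} \sin(2 \tau + 2 x) + 3 e^{-9 \tau} \sin(3 \tau + 3 x)$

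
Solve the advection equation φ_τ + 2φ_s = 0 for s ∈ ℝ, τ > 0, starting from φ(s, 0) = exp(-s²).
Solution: By method of characteristics (waves move right with speed 2):
Along characteristics s - 2τ = const, φ is constant, so φ(s,τ) = f(s - 2τ) with f = φ(·, 0).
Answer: φ(s, τ) = exp(-(s - 2τ)²)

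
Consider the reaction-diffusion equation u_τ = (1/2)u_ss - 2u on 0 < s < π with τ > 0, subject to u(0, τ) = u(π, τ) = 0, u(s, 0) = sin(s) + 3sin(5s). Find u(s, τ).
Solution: Substitute u = exp(-2τ)w.
Then u_τ = exp(-2τ)(w_τ - 2w), u_ss = exp(-2τ)w_ss; substituting and dividing by exp(-2τ), the lower-order terms cancel: w_τ = (1/2)w_ss (standard heat equation).
Data for w: w(s,0) = u(s,0) = sin(s) + 3sin(5s). The boundary conditions carry over: w(0,τ) = w(π,τ) = 0.
Separating variables: w = Σ c_n exp(-n²τ/2) sin(ns). From w(s,0) = sin(s) + 3sin(5s): c_1=1, c_5=3.
So w(s,τ) = exp(-τ/2)sin(s) + 3exp(-25τ/2)sin(5s), and u(s,τ) = exp(-2τ)w(s,τ).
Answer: u(s, τ) = exp(-5τ/2)sin(s) + 3exp(-29τ/2)sin(5s)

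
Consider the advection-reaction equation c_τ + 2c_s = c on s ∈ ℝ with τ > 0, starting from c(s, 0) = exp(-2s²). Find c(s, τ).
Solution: Substitute c = exp(τ)u, i.e. u = exp(-τ)c.
By the product rule, c_τ = exp(τ)(u_τ + u), c_s = exp(τ)u_s.
Substituting into the PDE and dividing by exp(τ): u_τ + u + 2u_s = u.
The lower-order terms cancel, leaving the standard advection equation u_τ + 2u_s = 0.
Initial data for u: u(s,0) = c(s,0) = exp(-2s²).
Solve for u:
  By method of characteristics (waves move right with speed 2):
  Along characteristics s - 2τ = const, u is constant, so u(s,τ) = f(s - 2τ) with f = u(·, 0).
Hence u(s,τ) = exp(-2(s - 2τ)²).
Transform back: c(s,τ) = exp(τ)u(s,τ).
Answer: c(s, τ) = exp(τ)exp(-2(s - 2τ)²)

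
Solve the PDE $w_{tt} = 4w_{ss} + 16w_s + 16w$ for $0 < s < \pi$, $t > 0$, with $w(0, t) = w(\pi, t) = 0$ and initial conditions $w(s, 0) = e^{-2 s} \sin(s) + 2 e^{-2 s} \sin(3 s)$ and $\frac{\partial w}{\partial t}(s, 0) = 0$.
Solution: Substitute $w = e^{-2s}u$.
Then $w_s = e^{-2s}(u_s - 2u)$, $w_{ss} = e^{-2s}(u_{ss} - 4u_s + 4u)$, $w_{tt} = e^{-2s}u_{tt}$; substituting and dividing by $e^{-2s}$, the lower-order terms cancel: $u_{tt} = 4u_{ss}$ (standard wave equation).
Data for $u$: $u(s,0) = e^{2s}w(s,0) = \sin(s) + 2 \sin(3 s)$; $u_t(s,0) = e^{2s}w_t(s,0) = 0$. The boundary conditions carry over: $u(0,t) = u(\pi,t) = 0$.
Separating variables: $u = \sum [A_n \cos(\omega_n t) + B_n \sin(\omega_n t)] \sin(ns)$, $\omega_n = 2n$. From ICs: $A_1=1, A_3=2$.
So $u(s,t) = \sin(s) \cos(2 t) + 2 \sin(3 s) \cos(6 t)$, and $w(s,t) = e^{-2s}u(s,t)$.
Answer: $w(s, t) = e^{-2 s} \sin(s) \cos(2 t) + 2 e^{-2 s} \sin(3 s) \cos(6 t)$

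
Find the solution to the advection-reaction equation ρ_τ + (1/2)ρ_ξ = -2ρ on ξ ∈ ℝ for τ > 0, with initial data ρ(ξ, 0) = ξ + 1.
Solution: Substitute ρ = exp(-2τ)u, i.e. u = exp(2τ)ρ.
By the product rule, ρ_τ = exp(-2τ)(u_τ - 2u), ρ_ξ = exp(-2τ)u_ξ.
Substituting into the PDE and dividing by exp(-2τ): u_τ - 2u + (1/2)u_ξ = -2u.
The lower-order terms cancel, leaving the standard advection equation u_τ + (1/2)u_ξ = 0.
Initial data for u: u(ξ,0) = ρ(ξ,0) = ξ + 1.
Solve for u:
  By method of characteristics (waves move right with speed 1/2):
  Along characteristics ξ - (1/2)τ = const, u is constant, so u(ξ,τ) = f(ξ - (1/2)τ) with f = u(·, 0).
Hence u(ξ,τ) = ξ - (1/2)τ + 1.
Transform back: ρ(ξ,τ) = exp(-2τ)u(ξ,τ).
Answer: ρ(ξ, τ) = ξexp(-2τ) - (1/2)τexp(-2τ) + exp(-2τ)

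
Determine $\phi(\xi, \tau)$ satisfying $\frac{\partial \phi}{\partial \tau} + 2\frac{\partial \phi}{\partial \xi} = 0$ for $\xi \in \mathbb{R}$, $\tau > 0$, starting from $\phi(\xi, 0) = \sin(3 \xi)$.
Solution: By characteristics ($d\xi/d\tau = 2$), $\phi(\xi,\tau) = f(\xi - 2\tau)$ with $f = \phi( \cdot , 0)$.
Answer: $\phi(\xi, \tau) = - \sin(6 \tau - 3 \xi)$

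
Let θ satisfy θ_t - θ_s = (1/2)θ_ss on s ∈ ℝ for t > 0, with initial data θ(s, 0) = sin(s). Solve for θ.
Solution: Change to a moving frame: let η = s + t, σ = t and write θ(s,t) = u(η,σ).
By the chain rule θ_t = u_σ + u_η, θ_s = u_η, θ_ss = u_ηη.
Then θ_t - θ_s = u_σ: the advection term cancels and the PDE becomes the heat equation u_σ = (1/2)u_ηη on η ∈ ℝ.
Initial data: u(η,0) = θ(η,0) = sin(η).
On η ∈ ℝ each mode satisfies (sin(nη))″ = -n² sin(nη), so exp(-n²σ/2) sin(nη) solves the heat equation; by superposition u(η,σ) = Σ c_n exp(-n²σ/2) sin(nη).
Reading off the coefficients: c_1=1, so u(η,σ) = exp(-σ/2)sin(η).
Substituting back η = s + t, σ = t: θ(s,t) = u(s + t, t).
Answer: θ(s, t) = exp(-t/2)sin(s + t)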